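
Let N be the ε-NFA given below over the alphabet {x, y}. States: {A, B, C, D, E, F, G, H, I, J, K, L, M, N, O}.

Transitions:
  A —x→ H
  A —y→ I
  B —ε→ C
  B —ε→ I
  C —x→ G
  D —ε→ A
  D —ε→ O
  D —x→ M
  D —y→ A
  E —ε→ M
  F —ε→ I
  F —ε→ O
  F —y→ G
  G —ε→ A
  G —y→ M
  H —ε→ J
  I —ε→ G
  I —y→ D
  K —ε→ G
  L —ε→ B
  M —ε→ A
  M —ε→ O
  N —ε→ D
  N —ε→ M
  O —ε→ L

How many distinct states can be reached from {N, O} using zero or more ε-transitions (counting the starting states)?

Start with {N, O}.
From N via ε: add D, M.
From O via ε: add L.
From D via ε: add A.
From L via ε: add B.
From B via ε: add C, I.
From I via ε: add G.
ε-closure = {A, B, C, D, G, I, L, M, N, O}, which has 10 states.

10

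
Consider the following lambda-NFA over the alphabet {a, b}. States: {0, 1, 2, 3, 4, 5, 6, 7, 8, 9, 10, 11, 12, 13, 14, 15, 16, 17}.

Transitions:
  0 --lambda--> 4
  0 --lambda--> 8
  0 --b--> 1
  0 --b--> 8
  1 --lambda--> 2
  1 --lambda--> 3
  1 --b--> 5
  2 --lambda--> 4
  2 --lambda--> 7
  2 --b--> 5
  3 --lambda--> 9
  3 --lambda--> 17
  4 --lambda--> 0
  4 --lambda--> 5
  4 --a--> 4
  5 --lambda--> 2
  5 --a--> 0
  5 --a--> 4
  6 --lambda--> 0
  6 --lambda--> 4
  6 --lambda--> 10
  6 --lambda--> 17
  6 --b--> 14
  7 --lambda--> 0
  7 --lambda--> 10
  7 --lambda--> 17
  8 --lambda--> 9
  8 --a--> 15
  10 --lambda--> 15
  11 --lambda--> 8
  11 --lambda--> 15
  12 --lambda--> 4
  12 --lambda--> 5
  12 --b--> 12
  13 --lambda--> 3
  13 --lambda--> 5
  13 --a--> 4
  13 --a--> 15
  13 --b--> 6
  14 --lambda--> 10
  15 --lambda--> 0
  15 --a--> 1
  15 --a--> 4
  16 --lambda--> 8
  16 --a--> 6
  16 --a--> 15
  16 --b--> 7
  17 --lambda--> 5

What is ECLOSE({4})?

Start with {4}.
From 4 via lambda: add 0, 5.
From 0 via lambda: add 8.
From 5 via lambda: add 2.
From 2 via lambda: add 7.
From 8 via lambda: add 9.
From 7 via lambda: add 10, 17.
From 10 via lambda: add 15.
No new states can be added; the closed set is {0, 2, 4, 5, 7, 8, 9, 10, 15, 17}.

{0, 2, 4, 5, 7, 8, 9, 10, 15, 17}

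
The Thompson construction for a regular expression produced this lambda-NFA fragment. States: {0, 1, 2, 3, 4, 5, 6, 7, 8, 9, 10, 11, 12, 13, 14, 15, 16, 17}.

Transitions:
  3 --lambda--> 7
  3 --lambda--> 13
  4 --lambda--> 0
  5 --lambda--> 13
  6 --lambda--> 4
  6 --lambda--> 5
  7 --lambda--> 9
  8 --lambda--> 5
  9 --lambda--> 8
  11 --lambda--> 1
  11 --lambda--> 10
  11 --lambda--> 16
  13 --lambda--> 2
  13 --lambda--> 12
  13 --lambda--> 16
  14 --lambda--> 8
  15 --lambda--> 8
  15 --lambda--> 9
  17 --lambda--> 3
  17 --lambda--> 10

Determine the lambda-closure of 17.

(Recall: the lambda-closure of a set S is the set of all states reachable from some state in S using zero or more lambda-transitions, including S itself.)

{2, 3, 5, 7, 8, 9, 10, 12, 13, 16, 17}

Start with {17}.
From 17 via lambda: add 3, 10.
From 3 via lambda: add 7, 13.
From 7 via lambda: add 9.
From 13 via lambda: add 2, 12, 16.
From 9 via lambda: add 8.
From 8 via lambda: add 5.
No new states can be added; the closed set is {2, 3, 5, 7, 8, 9, 10, 12, 13, 16, 17}.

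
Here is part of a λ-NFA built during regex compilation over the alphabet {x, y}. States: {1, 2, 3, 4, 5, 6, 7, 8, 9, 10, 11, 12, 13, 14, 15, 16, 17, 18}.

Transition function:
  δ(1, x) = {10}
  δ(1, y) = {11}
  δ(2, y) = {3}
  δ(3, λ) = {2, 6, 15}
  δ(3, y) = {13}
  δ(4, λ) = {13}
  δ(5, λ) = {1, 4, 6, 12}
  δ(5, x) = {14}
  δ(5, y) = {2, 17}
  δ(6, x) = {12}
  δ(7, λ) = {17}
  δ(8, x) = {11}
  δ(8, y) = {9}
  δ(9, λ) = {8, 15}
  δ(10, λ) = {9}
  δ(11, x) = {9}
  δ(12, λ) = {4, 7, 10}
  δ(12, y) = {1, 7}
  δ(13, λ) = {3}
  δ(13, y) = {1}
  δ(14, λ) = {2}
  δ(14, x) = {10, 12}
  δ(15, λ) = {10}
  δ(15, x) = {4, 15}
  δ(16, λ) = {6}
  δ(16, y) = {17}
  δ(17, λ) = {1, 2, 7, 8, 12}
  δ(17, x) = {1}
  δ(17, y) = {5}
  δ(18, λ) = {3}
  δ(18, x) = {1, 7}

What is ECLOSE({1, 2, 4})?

Start with {1, 2, 4}.
From 4 via λ: add 13.
From 13 via λ: add 3.
From 3 via λ: add 6, 15.
From 15 via λ: add 10.
From 10 via λ: add 9.
From 9 via λ: add 8.
No new states can be added; the closed set is {1, 2, 3, 4, 6, 8, 9, 10, 13, 15}.

{1, 2, 3, 4, 6, 8, 9, 10, 13, 15}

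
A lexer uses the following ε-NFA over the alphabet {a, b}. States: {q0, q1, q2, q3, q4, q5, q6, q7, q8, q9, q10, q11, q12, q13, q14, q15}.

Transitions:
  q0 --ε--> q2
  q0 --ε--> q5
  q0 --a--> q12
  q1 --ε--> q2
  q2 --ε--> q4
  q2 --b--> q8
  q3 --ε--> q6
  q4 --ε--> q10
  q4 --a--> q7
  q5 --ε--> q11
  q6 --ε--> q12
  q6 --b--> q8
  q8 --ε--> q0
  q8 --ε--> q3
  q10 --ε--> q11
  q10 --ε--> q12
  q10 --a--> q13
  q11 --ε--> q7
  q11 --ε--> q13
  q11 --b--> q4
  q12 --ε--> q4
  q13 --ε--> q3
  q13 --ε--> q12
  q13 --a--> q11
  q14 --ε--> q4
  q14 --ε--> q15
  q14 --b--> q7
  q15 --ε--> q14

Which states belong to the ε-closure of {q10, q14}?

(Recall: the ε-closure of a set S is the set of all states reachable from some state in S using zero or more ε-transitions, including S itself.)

Start with {q10, q14}.
From q10 via ε: add q11, q12.
From q14 via ε: add q4, q15.
From q11 via ε: add q7, q13.
From q13 via ε: add q3.
From q3 via ε: add q6.
No new states can be added; the closed set is {q3, q4, q6, q7, q10, q11, q12, q13, q14, q15}.

{q3, q4, q6, q7, q10, q11, q12, q13, q14, q15}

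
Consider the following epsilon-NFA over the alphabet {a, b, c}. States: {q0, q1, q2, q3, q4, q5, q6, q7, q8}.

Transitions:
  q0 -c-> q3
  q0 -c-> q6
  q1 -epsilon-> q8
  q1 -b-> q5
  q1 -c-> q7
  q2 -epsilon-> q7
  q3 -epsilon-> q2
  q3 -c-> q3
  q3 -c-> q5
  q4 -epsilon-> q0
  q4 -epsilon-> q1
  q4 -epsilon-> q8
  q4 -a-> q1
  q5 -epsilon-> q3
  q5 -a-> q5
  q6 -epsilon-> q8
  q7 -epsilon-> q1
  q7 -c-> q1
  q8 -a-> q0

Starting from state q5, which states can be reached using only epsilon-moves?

{q1, q2, q3, q5, q7, q8}

Start with {q5}.
From q5 via epsilon: add q3.
From q3 via epsilon: add q2.
From q2 via epsilon: add q7.
From q7 via epsilon: add q1.
From q1 via epsilon: add q8.
No new states can be added; the closed set is {q1, q2, q3, q5, q7, q8}.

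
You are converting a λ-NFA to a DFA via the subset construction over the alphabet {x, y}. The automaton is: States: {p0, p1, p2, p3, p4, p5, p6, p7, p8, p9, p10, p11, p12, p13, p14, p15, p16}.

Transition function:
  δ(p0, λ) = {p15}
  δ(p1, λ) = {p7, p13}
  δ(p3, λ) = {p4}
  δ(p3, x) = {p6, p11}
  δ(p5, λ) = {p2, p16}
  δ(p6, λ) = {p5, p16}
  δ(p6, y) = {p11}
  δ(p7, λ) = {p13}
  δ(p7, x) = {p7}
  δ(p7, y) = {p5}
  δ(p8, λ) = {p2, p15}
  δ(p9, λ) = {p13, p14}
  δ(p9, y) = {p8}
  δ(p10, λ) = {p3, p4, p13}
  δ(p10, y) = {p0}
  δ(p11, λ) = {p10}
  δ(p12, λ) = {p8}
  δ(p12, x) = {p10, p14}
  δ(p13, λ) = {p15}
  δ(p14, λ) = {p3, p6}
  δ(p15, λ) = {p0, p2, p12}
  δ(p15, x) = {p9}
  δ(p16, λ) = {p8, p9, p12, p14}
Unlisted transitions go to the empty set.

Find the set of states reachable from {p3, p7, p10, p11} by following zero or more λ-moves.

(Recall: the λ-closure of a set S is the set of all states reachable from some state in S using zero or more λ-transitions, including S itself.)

{p0, p2, p3, p4, p7, p8, p10, p11, p12, p13, p15}

Start with {p3, p7, p10, p11}.
From p3 via λ: add p4.
From p7 via λ: add p13.
From p13 via λ: add p15.
From p15 via λ: add p0, p2, p12.
From p12 via λ: add p8.
No new states can be added; the closed set is {p0, p2, p3, p4, p7, p8, p10, p11, p12, p13, p15}.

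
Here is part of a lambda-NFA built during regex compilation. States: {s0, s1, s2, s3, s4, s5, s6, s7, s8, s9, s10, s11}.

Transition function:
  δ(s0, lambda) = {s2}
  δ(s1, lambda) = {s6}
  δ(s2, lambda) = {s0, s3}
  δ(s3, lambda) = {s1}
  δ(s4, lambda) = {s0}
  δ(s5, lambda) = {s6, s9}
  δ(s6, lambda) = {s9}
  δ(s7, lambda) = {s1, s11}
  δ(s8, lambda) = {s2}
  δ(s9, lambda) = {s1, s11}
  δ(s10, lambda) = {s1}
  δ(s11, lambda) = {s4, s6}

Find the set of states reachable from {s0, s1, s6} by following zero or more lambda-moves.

Start with {s0, s1, s6}.
From s0 via lambda: add s2.
From s6 via lambda: add s9.
From s2 via lambda: add s3.
From s9 via lambda: add s11.
From s11 via lambda: add s4.
No new states can be added; the closed set is {s0, s1, s2, s3, s4, s6, s9, s11}.

{s0, s1, s2, s3, s4, s6, s9, s11}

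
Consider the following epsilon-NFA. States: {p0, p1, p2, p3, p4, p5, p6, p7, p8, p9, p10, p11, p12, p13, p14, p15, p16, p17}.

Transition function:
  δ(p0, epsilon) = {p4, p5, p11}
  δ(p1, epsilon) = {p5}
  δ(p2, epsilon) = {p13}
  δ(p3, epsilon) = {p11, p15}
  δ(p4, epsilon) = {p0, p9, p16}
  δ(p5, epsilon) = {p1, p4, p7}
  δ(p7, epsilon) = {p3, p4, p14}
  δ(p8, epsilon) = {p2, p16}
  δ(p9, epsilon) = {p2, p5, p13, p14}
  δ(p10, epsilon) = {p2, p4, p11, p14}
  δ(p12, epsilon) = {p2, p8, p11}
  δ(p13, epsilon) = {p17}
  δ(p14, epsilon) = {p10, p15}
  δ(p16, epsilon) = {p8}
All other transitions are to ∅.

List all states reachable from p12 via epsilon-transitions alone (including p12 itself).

{p2, p8, p11, p12, p13, p16, p17}

Start with {p12}.
From p12 via epsilon: add p2, p8, p11.
From p2 via epsilon: add p13.
From p8 via epsilon: add p16.
From p13 via epsilon: add p17.
No new states can be added; the closed set is {p2, p8, p11, p12, p13, p16, p17}.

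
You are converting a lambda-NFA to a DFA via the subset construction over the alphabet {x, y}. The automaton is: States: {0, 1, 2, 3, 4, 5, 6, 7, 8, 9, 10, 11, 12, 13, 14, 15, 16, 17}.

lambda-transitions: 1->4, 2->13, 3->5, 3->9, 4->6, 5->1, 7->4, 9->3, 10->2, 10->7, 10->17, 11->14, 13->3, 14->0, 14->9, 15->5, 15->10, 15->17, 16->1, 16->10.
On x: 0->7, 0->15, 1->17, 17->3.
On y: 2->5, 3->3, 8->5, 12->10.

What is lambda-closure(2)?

Start with {2}.
From 2 via lambda: add 13.
From 13 via lambda: add 3.
From 3 via lambda: add 5, 9.
From 5 via lambda: add 1.
From 1 via lambda: add 4.
From 4 via lambda: add 6.
No new states can be added; the closed set is {1, 2, 3, 4, 5, 6, 9, 13}.

{1, 2, 3, 4, 5, 6, 9, 13}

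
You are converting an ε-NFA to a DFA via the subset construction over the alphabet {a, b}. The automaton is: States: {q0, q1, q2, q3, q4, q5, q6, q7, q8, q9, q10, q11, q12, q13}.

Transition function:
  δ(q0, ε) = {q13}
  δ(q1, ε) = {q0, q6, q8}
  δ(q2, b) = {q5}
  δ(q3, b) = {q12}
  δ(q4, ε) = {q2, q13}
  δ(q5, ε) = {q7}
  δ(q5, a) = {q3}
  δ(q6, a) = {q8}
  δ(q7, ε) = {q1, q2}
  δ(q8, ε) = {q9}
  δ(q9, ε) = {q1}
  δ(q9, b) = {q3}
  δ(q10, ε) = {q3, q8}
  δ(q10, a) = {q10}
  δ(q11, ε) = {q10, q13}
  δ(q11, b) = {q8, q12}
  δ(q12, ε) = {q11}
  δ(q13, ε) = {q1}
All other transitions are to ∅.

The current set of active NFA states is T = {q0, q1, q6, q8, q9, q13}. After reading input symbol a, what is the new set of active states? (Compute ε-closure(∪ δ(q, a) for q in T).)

q6 on a → {q8}.
No a-transition from q0, q1, q8, q9, q13.
Union after reading a: {q8}.
Now take the ε-closure:
From q8 via ε: add q9.
From q9 via ε: add q1.
From q1 via ε: add q0, q6.
From q0 via ε: add q13.
No new states can be added; the closed set is {q0, q1, q6, q8, q9, q13}.

{q0, q1, q6, q8, q9, q13}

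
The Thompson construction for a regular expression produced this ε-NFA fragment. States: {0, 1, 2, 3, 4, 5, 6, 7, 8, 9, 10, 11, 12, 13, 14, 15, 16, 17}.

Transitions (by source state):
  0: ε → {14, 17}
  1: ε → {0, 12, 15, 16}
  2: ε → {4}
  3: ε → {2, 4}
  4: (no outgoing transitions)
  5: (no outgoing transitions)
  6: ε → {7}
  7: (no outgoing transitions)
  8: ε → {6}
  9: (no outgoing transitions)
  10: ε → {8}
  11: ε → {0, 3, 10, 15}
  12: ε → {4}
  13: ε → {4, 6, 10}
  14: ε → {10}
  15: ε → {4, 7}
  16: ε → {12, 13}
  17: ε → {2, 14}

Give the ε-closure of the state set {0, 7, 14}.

{0, 2, 4, 6, 7, 8, 10, 14, 17}

Start with {0, 7, 14}.
From 0 via ε: add 17.
From 14 via ε: add 10.
From 10 via ε: add 8.
From 17 via ε: add 2.
From 2 via ε: add 4.
From 8 via ε: add 6.
No new states can be added; the closed set is {0, 2, 4, 6, 7, 8, 10, 14, 17}.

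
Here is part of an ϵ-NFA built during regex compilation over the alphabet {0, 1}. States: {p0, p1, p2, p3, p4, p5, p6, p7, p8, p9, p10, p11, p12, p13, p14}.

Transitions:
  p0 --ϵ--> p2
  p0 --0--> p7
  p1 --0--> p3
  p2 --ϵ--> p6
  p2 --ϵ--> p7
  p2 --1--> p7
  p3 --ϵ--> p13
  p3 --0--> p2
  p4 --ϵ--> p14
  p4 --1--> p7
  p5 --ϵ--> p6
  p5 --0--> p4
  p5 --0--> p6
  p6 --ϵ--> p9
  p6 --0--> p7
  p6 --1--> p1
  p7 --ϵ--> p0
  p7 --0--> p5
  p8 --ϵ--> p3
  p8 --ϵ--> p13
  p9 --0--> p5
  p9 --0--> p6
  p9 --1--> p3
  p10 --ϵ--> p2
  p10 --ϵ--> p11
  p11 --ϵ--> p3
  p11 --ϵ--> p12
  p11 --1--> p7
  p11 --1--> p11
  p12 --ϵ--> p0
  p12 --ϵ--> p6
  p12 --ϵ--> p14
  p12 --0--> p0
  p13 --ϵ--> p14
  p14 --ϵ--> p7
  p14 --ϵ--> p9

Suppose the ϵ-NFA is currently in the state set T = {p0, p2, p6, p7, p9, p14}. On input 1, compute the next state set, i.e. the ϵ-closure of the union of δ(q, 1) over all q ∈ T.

p2 on 1 → {p7}.
p6 on 1 → {p1}.
p9 on 1 → {p3}.
No 1-transition from p0, p7, p14.
Union after reading 1: {p1, p3, p7}.
Now take the ϵ-closure:
From p3 via ϵ: add p13.
From p7 via ϵ: add p0.
From p0 via ϵ: add p2.
From p13 via ϵ: add p14.
From p2 via ϵ: add p6.
From p14 via ϵ: add p9.
No new states can be added; the closed set is {p0, p1, p2, p3, p6, p7, p9, p13, p14}.

{p0, p1, p2, p3, p6, p7, p9, p13, p14}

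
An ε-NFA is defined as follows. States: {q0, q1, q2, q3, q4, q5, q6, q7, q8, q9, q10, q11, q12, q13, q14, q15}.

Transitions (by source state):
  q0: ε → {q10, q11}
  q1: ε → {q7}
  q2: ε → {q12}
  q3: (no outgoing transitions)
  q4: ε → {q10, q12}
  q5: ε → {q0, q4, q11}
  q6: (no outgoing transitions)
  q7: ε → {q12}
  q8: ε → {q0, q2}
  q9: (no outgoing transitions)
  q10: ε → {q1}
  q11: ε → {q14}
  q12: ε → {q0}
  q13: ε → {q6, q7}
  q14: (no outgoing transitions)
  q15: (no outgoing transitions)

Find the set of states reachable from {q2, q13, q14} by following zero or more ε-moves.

Start with {q2, q13, q14}.
From q2 via ε: add q12.
From q13 via ε: add q6, q7.
From q12 via ε: add q0.
From q0 via ε: add q10, q11.
From q10 via ε: add q1.
No new states can be added; the closed set is {q0, q1, q2, q6, q7, q10, q11, q12, q13, q14}.

{q0, q1, q2, q6, q7, q10, q11, q12, q13, q14}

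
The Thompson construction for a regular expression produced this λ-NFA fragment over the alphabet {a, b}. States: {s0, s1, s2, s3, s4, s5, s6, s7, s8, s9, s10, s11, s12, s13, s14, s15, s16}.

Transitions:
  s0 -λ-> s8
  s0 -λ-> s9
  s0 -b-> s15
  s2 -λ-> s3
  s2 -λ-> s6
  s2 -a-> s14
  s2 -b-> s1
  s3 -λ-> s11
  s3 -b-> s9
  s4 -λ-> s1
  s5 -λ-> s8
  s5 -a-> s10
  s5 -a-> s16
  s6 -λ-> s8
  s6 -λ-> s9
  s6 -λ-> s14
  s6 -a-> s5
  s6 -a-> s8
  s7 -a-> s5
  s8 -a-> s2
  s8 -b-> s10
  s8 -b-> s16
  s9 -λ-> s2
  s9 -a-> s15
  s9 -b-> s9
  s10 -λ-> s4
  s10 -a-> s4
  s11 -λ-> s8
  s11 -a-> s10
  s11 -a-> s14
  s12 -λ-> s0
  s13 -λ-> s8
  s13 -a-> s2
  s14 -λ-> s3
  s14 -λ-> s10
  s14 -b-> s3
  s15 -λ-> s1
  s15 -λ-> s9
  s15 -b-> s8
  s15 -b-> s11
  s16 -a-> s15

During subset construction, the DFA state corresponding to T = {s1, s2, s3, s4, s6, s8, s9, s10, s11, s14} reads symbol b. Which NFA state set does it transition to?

{s1, s2, s3, s4, s6, s8, s9, s10, s11, s14, s16}

s2 on b → {s1}.
s3 on b → {s9}.
s8 on b → {s10, s16}.
s9 on b → {s9}.
s14 on b → {s3}.
No b-transition from s1, s4, s6, s10, s11.
Union after reading b: {s1, s3, s9, s10, s16}.
Now take the λ-closure:
From s3 via λ: add s11.
From s9 via λ: add s2.
From s10 via λ: add s4.
From s2 via λ: add s6.
From s11 via λ: add s8.
From s6 via λ: add s14.
No new states can be added; the closed set is {s1, s2, s3, s4, s6, s8, s9, s10, s11, s14, s16}.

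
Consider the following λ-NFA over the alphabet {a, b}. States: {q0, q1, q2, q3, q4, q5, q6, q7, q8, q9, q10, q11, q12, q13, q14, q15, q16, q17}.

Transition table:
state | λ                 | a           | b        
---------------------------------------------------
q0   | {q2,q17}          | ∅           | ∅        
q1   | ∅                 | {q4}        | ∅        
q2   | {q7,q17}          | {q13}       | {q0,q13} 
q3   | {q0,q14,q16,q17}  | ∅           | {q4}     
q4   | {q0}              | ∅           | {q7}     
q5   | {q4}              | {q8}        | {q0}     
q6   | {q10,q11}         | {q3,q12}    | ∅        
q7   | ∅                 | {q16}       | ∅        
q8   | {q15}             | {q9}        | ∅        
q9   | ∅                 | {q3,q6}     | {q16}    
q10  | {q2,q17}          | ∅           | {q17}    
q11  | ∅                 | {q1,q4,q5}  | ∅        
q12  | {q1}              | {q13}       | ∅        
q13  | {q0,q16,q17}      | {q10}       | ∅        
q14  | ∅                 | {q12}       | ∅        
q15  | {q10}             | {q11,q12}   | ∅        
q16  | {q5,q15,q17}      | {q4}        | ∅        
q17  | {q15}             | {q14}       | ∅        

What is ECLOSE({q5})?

Start with {q5}.
From q5 via λ: add q4.
From q4 via λ: add q0.
From q0 via λ: add q2, q17.
From q2 via λ: add q7.
From q17 via λ: add q15.
From q15 via λ: add q10.
No new states can be added; the closed set is {q0, q2, q4, q5, q7, q10, q15, q17}.

{q0, q2, q4, q5, q7, q10, q15, q17}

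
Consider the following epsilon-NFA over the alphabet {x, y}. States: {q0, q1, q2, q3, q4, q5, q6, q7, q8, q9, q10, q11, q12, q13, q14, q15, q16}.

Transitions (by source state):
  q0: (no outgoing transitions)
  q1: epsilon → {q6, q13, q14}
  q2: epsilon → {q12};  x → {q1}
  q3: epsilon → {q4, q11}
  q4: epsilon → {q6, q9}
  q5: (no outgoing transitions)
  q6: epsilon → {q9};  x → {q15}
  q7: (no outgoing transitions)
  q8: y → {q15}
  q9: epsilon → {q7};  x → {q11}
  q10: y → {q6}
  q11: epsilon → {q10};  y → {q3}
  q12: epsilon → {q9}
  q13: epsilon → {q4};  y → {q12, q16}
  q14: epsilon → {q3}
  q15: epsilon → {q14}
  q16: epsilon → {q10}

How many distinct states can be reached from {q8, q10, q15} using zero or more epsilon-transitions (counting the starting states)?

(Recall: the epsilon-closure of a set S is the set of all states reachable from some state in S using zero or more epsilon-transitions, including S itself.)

10

Start with {q8, q10, q15}.
From q15 via epsilon: add q14.
From q14 via epsilon: add q3.
From q3 via epsilon: add q4, q11.
From q4 via epsilon: add q6, q9.
From q9 via epsilon: add q7.
epsilon-closure = {q3, q4, q6, q7, q8, q9, q10, q11, q14, q15}, which has 10 states.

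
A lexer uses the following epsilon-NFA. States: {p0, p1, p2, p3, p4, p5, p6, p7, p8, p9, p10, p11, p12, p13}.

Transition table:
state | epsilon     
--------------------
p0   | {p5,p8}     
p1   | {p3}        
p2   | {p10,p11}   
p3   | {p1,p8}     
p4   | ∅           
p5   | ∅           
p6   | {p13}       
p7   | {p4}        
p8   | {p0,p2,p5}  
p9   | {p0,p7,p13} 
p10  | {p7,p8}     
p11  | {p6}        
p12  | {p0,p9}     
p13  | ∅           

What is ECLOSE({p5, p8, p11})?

{p0, p2, p4, p5, p6, p7, p8, p10, p11, p13}

Start with {p5, p8, p11}.
From p8 via epsilon: add p0, p2.
From p11 via epsilon: add p6.
From p2 via epsilon: add p10.
From p6 via epsilon: add p13.
From p10 via epsilon: add p7.
From p7 via epsilon: add p4.
No new states can be added; the closed set is {p0, p2, p4, p5, p6, p7, p8, p10, p11, p13}.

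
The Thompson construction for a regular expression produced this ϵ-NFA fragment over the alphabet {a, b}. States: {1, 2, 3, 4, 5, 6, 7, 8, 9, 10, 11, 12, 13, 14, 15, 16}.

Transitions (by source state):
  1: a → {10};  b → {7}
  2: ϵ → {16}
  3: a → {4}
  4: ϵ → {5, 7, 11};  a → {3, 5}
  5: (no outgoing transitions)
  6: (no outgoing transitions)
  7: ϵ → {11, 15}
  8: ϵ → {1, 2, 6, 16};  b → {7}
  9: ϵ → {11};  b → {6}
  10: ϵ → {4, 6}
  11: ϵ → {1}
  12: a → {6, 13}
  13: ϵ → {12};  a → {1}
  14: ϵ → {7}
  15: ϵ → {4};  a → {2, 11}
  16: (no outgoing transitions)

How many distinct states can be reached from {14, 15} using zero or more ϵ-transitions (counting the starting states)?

7

Start with {14, 15}.
From 14 via ϵ: add 7.
From 15 via ϵ: add 4.
From 4 via ϵ: add 5, 11.
From 11 via ϵ: add 1.
ϵ-closure = {1, 4, 5, 7, 11, 14, 15}, which has 7 states.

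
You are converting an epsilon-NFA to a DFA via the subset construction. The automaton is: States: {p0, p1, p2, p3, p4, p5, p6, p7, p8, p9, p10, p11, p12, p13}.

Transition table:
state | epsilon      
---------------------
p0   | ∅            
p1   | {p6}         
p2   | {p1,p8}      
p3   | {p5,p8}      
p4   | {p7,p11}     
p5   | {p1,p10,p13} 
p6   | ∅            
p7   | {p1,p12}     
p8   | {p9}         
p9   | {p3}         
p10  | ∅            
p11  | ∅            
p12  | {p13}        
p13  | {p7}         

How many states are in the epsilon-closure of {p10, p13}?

Start with {p10, p13}.
From p13 via epsilon: add p7.
From p7 via epsilon: add p1, p12.
From p1 via epsilon: add p6.
epsilon-closure = {p1, p6, p7, p10, p12, p13}, which has 6 states.

6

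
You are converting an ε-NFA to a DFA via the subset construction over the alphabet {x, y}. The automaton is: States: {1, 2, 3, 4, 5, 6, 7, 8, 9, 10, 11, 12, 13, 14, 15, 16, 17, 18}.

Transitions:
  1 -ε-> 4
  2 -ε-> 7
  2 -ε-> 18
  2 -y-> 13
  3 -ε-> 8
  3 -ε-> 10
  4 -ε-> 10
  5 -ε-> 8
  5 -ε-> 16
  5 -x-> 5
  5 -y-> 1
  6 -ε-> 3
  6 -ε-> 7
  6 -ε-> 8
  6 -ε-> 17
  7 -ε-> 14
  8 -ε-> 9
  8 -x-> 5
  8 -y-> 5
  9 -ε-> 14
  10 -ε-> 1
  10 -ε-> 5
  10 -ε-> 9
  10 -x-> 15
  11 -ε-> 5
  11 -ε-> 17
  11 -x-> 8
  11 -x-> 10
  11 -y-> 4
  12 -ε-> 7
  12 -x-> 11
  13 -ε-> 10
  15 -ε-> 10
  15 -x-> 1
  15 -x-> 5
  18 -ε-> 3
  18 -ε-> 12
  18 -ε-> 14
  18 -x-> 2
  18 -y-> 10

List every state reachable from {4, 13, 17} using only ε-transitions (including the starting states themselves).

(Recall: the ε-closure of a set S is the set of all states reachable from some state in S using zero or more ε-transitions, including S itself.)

{1, 4, 5, 8, 9, 10, 13, 14, 16, 17}

Start with {4, 13, 17}.
From 4 via ε: add 10.
From 10 via ε: add 1, 5, 9.
From 5 via ε: add 8, 16.
From 9 via ε: add 14.
No new states can be added; the closed set is {1, 4, 5, 8, 9, 10, 13, 14, 16, 17}.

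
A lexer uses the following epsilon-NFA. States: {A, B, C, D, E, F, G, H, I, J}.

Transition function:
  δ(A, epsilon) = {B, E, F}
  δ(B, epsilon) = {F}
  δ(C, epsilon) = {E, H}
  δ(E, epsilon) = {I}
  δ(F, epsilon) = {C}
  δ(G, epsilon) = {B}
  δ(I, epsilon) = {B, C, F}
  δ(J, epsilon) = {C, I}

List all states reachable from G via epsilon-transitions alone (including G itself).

Start with {G}.
From G via epsilon: add B.
From B via epsilon: add F.
From F via epsilon: add C.
From C via epsilon: add E, H.
From E via epsilon: add I.
No new states can be added; the closed set is {B, C, E, F, G, H, I}.

{B, C, E, F, G, H, I}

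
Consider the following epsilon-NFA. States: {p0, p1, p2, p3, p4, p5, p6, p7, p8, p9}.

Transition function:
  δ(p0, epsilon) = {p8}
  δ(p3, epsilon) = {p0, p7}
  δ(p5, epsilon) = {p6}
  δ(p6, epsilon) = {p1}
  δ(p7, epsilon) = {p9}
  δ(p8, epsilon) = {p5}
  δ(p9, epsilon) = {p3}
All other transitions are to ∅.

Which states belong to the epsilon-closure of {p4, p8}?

{p1, p4, p5, p6, p8}

Start with {p4, p8}.
From p8 via epsilon: add p5.
From p5 via epsilon: add p6.
From p6 via epsilon: add p1.
No new states can be added; the closed set is {p1, p4, p5, p6, p8}.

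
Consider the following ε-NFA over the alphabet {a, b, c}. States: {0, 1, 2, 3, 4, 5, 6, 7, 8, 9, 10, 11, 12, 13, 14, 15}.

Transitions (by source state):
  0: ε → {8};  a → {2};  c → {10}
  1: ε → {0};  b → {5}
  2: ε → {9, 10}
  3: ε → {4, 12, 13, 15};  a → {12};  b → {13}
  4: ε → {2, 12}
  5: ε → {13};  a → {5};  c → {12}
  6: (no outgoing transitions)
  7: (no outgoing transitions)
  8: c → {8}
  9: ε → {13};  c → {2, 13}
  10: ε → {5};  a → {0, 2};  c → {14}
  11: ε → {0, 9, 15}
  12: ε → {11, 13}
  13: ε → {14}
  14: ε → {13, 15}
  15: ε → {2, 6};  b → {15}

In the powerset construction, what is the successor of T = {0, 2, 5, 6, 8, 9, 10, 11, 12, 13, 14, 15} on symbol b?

{2, 5, 6, 9, 10, 13, 14, 15}

15 on b → {15}.
No b-transition from 0, 2, 5, 6, 8, 9, 10, 11, 12, 13, 14.
Union after reading b: {15}.
Now take the ε-closure:
From 15 via ε: add 2, 6.
From 2 via ε: add 9, 10.
From 9 via ε: add 13.
From 10 via ε: add 5.
From 13 via ε: add 14.
No new states can be added; the closed set is {2, 5, 6, 9, 10, 13, 14, 15}.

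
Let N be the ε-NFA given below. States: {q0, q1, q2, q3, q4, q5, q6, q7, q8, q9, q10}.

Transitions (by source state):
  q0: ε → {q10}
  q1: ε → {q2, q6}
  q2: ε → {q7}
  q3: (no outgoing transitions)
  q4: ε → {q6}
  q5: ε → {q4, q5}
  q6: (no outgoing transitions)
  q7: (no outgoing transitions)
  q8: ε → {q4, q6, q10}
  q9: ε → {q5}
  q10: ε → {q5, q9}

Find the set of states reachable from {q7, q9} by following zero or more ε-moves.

Start with {q7, q9}.
From q9 via ε: add q5.
From q5 via ε: add q4.
From q4 via ε: add q6.
No new states can be added; the closed set is {q4, q5, q6, q7, q9}.

{q4, q5, q6, q7, q9}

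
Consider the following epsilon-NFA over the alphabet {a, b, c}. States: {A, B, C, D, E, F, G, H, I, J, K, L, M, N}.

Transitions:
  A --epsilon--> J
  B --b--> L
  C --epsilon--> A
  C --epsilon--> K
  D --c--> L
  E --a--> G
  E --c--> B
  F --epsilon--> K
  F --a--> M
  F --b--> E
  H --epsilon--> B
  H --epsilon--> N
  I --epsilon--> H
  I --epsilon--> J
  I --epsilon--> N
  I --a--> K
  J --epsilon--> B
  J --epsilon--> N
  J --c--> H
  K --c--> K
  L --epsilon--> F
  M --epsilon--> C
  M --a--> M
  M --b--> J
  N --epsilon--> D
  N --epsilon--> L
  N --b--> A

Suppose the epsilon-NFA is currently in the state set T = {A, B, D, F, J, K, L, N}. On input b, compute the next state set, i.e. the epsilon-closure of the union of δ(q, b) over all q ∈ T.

B on b → {L}.
F on b → {E}.
N on b → {A}.
No b-transition from A, D, J, K, L.
Union after reading b: {A, E, L}.
Now take the epsilon-closure:
From A via epsilon: add J.
From L via epsilon: add F.
From F via epsilon: add K.
From J via epsilon: add B, N.
From N via epsilon: add D.
No new states can be added; the closed set is {A, B, D, E, F, J, K, L, N}.

{A, B, D, E, F, J, K, L, N}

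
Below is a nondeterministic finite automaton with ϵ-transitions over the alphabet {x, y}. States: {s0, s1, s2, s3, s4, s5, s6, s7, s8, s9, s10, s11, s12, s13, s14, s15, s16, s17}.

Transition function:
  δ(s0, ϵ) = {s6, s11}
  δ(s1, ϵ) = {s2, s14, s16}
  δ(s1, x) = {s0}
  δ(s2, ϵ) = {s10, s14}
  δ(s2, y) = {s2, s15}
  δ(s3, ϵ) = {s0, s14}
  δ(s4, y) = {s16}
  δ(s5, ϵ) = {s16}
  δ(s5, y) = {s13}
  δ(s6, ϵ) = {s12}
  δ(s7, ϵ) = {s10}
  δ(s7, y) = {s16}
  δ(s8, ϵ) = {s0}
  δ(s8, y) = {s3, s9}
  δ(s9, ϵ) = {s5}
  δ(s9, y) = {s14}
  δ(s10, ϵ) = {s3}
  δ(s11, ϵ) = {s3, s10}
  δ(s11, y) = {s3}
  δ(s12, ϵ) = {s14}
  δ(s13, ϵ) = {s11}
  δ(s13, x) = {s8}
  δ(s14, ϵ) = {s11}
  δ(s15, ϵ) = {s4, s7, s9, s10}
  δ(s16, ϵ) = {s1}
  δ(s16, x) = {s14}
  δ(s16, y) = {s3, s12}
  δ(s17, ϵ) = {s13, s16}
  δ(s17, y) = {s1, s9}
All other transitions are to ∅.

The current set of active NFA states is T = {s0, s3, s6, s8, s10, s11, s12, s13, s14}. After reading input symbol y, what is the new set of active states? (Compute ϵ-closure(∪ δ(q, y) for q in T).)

{s0, s1, s2, s3, s5, s6, s9, s10, s11, s12, s14, s16}

s8 on y → {s3, s9}.
s11 on y → {s3}.
No y-transition from s0, s3, s6, s10, s12, s13, s14.
Union after reading y: {s3, s9}.
Now take the ϵ-closure:
From s3 via ϵ: add s0, s14.
From s9 via ϵ: add s5.
From s0 via ϵ: add s6, s11.
From s5 via ϵ: add s16.
From s6 via ϵ: add s12.
From s11 via ϵ: add s10.
From s16 via ϵ: add s1.
From s1 via ϵ: add s2.
No new states can be added; the closed set is {s0, s1, s2, s3, s5, s6, s9, s10, s11, s12, s14, s16}.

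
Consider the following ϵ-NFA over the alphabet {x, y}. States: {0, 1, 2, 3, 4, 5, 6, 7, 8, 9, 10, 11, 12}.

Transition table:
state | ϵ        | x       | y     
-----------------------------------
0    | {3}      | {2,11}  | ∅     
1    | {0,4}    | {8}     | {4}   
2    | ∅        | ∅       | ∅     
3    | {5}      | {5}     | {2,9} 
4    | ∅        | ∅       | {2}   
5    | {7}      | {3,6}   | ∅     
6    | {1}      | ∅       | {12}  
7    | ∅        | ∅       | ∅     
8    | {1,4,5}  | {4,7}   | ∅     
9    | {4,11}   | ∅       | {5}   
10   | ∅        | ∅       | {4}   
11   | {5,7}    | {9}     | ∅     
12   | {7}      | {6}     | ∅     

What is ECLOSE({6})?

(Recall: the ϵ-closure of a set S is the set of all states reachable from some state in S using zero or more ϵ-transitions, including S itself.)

{0, 1, 3, 4, 5, 6, 7}

Start with {6}.
From 6 via ϵ: add 1.
From 1 via ϵ: add 0, 4.
From 0 via ϵ: add 3.
From 3 via ϵ: add 5.
From 5 via ϵ: add 7.
No new states can be added; the closed set is {0, 1, 3, 4, 5, 6, 7}.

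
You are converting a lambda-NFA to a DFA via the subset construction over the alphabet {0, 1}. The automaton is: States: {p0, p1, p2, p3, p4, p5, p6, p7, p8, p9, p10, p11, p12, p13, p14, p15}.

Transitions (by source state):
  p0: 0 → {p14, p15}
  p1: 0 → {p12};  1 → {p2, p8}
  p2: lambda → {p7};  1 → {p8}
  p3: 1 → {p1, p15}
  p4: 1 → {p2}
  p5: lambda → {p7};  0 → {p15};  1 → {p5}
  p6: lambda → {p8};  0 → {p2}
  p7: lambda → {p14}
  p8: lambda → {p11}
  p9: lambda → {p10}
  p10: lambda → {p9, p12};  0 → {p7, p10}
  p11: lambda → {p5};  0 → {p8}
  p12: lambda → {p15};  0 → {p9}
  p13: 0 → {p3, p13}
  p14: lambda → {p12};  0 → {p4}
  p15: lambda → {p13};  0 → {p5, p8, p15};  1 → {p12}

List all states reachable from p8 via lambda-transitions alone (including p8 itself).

Start with {p8}.
From p8 via lambda: add p11.
From p11 via lambda: add p5.
From p5 via lambda: add p7.
From p7 via lambda: add p14.
From p14 via lambda: add p12.
From p12 via lambda: add p15.
From p15 via lambda: add p13.
No new states can be added; the closed set is {p5, p7, p8, p11, p12, p13, p14, p15}.

{p5, p7, p8, p11, p12, p13, p14, p15}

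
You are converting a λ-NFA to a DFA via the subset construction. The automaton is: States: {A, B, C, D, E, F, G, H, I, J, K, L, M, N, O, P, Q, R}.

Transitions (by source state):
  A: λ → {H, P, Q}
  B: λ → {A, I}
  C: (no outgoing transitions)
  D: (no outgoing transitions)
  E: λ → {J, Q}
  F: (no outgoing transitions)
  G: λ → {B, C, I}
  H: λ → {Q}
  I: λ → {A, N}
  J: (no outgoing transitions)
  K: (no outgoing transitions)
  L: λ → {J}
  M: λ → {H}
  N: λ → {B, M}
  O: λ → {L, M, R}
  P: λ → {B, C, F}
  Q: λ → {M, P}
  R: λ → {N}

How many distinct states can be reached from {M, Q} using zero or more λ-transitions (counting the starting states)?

10

Start with {M, Q}.
From M via λ: add H.
From Q via λ: add P.
From P via λ: add B, C, F.
From B via λ: add A, I.
From I via λ: add N.
λ-closure = {A, B, C, F, H, I, M, N, P, Q}, which has 10 states.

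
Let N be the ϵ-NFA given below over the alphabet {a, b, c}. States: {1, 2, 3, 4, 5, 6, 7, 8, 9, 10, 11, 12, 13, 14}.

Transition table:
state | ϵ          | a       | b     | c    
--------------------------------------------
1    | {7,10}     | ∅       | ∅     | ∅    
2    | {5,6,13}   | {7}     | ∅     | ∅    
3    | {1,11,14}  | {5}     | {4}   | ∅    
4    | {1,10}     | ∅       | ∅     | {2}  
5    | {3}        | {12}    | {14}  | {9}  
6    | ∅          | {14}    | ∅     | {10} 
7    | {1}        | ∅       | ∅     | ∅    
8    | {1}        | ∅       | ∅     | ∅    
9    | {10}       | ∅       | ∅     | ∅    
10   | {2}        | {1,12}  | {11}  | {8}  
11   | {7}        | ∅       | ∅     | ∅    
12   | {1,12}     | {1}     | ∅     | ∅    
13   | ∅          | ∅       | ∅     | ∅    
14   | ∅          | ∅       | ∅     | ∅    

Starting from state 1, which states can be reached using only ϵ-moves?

Start with {1}.
From 1 via ϵ: add 7, 10.
From 10 via ϵ: add 2.
From 2 via ϵ: add 5, 6, 13.
From 5 via ϵ: add 3.
From 3 via ϵ: add 11, 14.
No new states can be added; the closed set is {1, 2, 3, 5, 6, 7, 10, 11, 13, 14}.

{1, 2, 3, 5, 6, 7, 10, 11, 13, 14}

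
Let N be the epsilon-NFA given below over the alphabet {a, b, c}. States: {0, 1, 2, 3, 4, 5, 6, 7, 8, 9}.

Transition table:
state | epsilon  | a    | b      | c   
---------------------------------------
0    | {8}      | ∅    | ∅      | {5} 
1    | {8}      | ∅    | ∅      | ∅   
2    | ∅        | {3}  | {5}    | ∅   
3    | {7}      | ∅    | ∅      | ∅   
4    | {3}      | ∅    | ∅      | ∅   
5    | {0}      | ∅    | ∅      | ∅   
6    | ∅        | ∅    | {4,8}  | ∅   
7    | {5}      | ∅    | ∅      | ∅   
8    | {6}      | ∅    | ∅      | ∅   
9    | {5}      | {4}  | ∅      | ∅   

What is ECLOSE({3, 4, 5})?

Start with {3, 4, 5}.
From 3 via epsilon: add 7.
From 5 via epsilon: add 0.
From 0 via epsilon: add 8.
From 8 via epsilon: add 6.
No new states can be added; the closed set is {0, 3, 4, 5, 6, 7, 8}.

{0, 3, 4, 5, 6, 7, 8}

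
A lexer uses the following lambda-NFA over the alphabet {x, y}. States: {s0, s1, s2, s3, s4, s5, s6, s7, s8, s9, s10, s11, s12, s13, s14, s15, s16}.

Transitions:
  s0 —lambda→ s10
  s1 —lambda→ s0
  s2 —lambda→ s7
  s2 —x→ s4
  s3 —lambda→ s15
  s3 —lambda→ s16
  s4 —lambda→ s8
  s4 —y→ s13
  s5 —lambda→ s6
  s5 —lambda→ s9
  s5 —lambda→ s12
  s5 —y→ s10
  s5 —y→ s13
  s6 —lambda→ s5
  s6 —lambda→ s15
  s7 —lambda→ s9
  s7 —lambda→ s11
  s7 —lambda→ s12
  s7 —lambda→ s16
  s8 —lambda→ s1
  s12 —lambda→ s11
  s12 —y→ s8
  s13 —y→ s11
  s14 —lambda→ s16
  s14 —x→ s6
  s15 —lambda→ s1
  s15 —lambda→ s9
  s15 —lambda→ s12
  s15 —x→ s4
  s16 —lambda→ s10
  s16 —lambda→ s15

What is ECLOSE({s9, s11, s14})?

Start with {s9, s11, s14}.
From s14 via lambda: add s16.
From s16 via lambda: add s10, s15.
From s15 via lambda: add s1, s12.
From s1 via lambda: add s0.
No new states can be added; the closed set is {s0, s1, s9, s10, s11, s12, s14, s15, s16}.

{s0, s1, s9, s10, s11, s12, s14, s15, s16}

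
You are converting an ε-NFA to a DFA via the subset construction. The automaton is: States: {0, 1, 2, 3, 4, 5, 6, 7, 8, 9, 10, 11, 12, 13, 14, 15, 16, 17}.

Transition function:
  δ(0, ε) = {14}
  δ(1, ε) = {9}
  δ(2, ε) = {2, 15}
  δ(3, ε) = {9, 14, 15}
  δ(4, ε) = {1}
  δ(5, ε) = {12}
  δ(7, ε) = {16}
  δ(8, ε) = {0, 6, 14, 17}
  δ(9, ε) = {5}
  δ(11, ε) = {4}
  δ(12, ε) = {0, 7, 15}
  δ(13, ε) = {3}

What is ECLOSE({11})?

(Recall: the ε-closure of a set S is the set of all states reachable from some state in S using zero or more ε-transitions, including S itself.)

{0, 1, 4, 5, 7, 9, 11, 12, 14, 15, 16}

Start with {11}.
From 11 via ε: add 4.
From 4 via ε: add 1.
From 1 via ε: add 9.
From 9 via ε: add 5.
From 5 via ε: add 12.
From 12 via ε: add 0, 7, 15.
From 0 via ε: add 14.
From 7 via ε: add 16.
No new states can be added; the closed set is {0, 1, 4, 5, 7, 9, 11, 12, 14, 15, 16}.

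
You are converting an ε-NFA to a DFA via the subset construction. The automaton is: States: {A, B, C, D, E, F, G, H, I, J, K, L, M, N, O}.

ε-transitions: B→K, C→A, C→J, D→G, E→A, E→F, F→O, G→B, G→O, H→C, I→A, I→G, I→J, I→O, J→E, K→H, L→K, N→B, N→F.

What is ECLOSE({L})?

{A, C, E, F, H, J, K, L, O}

Start with {L}.
From L via ε: add K.
From K via ε: add H.
From H via ε: add C.
From C via ε: add A, J.
From J via ε: add E.
From E via ε: add F.
From F via ε: add O.
No new states can be added; the closed set is {A, C, E, F, H, J, K, L, O}.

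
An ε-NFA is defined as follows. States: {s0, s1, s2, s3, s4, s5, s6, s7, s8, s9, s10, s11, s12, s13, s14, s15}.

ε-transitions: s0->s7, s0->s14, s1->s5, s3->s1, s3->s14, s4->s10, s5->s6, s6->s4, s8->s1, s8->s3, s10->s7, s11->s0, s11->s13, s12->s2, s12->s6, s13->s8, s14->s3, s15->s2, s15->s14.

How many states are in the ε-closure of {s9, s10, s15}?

Start with {s9, s10, s15}.
From s10 via ε: add s7.
From s15 via ε: add s2, s14.
From s14 via ε: add s3.
From s3 via ε: add s1.
From s1 via ε: add s5.
From s5 via ε: add s6.
From s6 via ε: add s4.
ε-closure = {s1, s2, s3, s4, s5, s6, s7, s9, s10, s14, s15}, which has 11 states.

11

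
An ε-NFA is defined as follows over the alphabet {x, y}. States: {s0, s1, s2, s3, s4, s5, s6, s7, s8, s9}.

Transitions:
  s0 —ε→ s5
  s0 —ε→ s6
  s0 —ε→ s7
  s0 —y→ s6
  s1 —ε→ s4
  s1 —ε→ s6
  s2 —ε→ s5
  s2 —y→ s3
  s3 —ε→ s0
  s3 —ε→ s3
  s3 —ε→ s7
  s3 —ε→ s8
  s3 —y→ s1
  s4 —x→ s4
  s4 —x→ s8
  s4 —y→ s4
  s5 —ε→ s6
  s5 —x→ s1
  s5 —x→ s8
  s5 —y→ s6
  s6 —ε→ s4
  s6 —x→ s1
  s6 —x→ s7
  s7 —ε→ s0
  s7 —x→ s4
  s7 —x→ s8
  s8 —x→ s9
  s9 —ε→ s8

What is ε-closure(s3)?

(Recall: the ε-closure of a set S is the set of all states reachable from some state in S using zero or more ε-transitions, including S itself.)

{s0, s3, s4, s5, s6, s7, s8}

Start with {s3}.
From s3 via ε: add s0, s7, s8.
From s0 via ε: add s5, s6.
From s6 via ε: add s4.
No new states can be added; the closed set is {s0, s3, s4, s5, s6, s7, s8}.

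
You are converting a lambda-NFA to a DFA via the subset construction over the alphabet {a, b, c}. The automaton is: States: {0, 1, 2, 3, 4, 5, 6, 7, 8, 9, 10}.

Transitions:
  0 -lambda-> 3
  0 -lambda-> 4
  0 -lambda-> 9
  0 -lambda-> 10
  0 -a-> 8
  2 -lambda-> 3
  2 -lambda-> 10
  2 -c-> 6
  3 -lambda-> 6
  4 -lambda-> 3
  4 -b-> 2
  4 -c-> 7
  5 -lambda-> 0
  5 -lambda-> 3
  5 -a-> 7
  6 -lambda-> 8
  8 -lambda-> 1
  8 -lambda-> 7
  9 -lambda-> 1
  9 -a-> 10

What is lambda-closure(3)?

{1, 3, 6, 7, 8}

Start with {3}.
From 3 via lambda: add 6.
From 6 via lambda: add 8.
From 8 via lambda: add 1, 7.
No new states can be added; the closed set is {1, 3, 6, 7, 8}.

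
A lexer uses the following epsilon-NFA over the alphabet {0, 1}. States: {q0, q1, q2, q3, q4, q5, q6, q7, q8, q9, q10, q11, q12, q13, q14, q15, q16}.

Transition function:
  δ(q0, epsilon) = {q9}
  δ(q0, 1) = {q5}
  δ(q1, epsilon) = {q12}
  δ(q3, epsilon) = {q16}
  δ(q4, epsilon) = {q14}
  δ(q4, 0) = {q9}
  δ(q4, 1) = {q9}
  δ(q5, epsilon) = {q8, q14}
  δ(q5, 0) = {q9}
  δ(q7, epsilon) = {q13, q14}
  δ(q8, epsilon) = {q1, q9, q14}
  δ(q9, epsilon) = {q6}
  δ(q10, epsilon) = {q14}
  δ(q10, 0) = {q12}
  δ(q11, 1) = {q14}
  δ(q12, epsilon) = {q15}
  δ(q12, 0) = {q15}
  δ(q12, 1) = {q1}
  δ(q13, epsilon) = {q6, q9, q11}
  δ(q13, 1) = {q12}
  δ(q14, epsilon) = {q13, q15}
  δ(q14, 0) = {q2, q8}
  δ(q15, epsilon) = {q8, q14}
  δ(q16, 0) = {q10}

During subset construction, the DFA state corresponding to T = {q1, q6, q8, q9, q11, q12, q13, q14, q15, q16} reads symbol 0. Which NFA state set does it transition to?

q12 on 0 → {q15}.
q14 on 0 → {q2, q8}.
q16 on 0 → {q10}.
No 0-transition from q1, q6, q8, q9, q11, q13, q15.
Union after reading 0: {q2, q8, q10, q15}.
Now take the epsilon-closure:
From q8 via epsilon: add q1, q9, q14.
From q1 via epsilon: add q12.
From q9 via epsilon: add q6.
From q14 via epsilon: add q13.
From q13 via epsilon: add q11.
No new states can be added; the closed set is {q1, q2, q6, q8, q9, q10, q11, q12, q13, q14, q15}.

{q1, q2, q6, q8, q9, q10, q11, q12, q13, q14, q15}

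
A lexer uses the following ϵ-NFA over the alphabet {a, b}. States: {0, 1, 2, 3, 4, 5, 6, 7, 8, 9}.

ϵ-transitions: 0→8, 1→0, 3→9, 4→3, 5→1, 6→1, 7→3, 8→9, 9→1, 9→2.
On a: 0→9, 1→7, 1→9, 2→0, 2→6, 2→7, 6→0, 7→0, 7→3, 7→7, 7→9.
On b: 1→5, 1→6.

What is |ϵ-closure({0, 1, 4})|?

Start with {0, 1, 4}.
From 0 via ϵ: add 8.
From 4 via ϵ: add 3.
From 3 via ϵ: add 9.
From 9 via ϵ: add 2.
ϵ-closure = {0, 1, 2, 3, 4, 8, 9}, which has 7 states.

7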